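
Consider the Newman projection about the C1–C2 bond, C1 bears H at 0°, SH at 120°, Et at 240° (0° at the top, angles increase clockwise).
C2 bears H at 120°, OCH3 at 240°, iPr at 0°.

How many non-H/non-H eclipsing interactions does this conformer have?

Non-H eclipsing pairs: Et(240°)/OCH3(240°) — 1 interaction.

1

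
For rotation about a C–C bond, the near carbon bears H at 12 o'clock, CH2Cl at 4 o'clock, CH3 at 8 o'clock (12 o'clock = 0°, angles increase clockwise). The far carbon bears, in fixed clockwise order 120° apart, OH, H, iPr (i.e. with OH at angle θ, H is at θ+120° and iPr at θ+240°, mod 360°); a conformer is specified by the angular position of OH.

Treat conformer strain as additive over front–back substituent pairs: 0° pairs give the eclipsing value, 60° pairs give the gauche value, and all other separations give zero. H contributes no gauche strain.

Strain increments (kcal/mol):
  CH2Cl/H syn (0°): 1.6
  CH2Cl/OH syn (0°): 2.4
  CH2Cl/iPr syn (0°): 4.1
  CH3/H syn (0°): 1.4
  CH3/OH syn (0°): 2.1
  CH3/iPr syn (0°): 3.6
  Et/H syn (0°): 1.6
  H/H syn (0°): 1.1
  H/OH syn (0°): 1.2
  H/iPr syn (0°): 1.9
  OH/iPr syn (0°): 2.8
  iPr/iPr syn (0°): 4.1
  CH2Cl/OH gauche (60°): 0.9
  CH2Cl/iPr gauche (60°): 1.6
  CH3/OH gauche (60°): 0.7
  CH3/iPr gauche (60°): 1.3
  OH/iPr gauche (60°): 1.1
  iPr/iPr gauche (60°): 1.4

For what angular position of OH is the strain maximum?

240°

OH at 0° is eclipsed. H at 0° is eclipsed with OH at 0° (1.2); CH2Cl at 120° is eclipsed with H at 120° (1.6); CH3 at 240° is eclipsed with iPr at 240° (3.6). Total 6.4 kcal/mol.
OH at 60° is staggered. CH2Cl at 120° is gauche with OH at 60° (0.9); CH3 at 240° is gauche with iPr at 300° (1.3). Total 2.2 kcal/mol.
OH at 120° is eclipsed. H at 0° is eclipsed with iPr at 0° (1.9); CH2Cl at 120° is eclipsed with OH at 120° (2.4); CH3 at 240° is eclipsed with H at 240° (1.4). Total 5.7 kcal/mol.
OH at 180° is staggered. CH2Cl at 120° is gauche with OH at 180° (0.9); CH2Cl at 120° is gauche with iPr at 60° (1.6); CH3 at 240° is gauche with OH at 180° (0.7). Total 3.2 kcal/mol.
OH at 240° is eclipsed. H at 0° is eclipsed with H at 0° (1.1); CH2Cl at 120° is eclipsed with iPr at 120° (4.1); CH3 at 240° is eclipsed with OH at 240° (2.1). Total 7.3 kcal/mol.
OH at 300° is staggered. CH2Cl at 120° is gauche with iPr at 180° (1.6); CH3 at 240° is gauche with OH at 300° (0.7); CH3 at 240° is gauche with iPr at 180° (1.3). Total 3.6 kcal/mol.
The maximum (7.3 kcal/mol) occurs with OH at 240°.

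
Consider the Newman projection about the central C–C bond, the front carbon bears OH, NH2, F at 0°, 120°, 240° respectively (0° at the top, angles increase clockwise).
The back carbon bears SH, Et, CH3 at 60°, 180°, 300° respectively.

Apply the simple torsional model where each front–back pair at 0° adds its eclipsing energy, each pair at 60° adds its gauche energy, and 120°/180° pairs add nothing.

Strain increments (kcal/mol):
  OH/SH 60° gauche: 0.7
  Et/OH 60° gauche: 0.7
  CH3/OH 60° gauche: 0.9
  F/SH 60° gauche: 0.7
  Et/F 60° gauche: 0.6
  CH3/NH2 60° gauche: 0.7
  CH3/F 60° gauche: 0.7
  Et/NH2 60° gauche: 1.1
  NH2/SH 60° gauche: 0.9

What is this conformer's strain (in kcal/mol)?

4.9 kcal/mol

This conformer (staggered): OH(0°)/SH(60°) gauche 0.7; OH(0°)/CH3(300°) gauche 0.9; NH2(120°)/SH(60°) gauche 0.9; NH2(120°)/Et(180°) gauche 1.1; F(240°)/Et(180°) gauche 0.6; F(240°)/CH3(300°) gauche 0.7 → 4.9 kcal/mol.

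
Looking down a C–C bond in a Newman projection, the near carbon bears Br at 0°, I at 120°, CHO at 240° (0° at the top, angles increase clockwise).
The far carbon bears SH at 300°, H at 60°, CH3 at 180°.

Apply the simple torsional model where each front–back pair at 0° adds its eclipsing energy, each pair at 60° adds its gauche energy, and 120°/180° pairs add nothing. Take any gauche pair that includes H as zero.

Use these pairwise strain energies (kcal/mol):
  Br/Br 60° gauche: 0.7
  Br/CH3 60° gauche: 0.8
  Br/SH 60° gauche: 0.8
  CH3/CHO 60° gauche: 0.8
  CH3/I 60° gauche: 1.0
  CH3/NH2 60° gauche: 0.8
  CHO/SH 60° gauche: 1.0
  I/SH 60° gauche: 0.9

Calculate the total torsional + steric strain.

3.6 kcal/mol

This conformer (staggered): Br–SH gauche, I–CH3 gauche, CHO–SH gauche, CHO–CH3 gauche; 0.8 + 1.0 + 1.0 + 0.8 = 3.6 kcal/mol.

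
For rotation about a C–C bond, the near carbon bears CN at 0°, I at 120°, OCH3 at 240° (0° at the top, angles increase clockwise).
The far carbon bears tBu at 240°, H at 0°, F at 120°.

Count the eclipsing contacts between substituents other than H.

2

Non-H eclipsing pairs: I(120°)/F(120°); OCH3(240°)/tBu(240°) — 2 interactions.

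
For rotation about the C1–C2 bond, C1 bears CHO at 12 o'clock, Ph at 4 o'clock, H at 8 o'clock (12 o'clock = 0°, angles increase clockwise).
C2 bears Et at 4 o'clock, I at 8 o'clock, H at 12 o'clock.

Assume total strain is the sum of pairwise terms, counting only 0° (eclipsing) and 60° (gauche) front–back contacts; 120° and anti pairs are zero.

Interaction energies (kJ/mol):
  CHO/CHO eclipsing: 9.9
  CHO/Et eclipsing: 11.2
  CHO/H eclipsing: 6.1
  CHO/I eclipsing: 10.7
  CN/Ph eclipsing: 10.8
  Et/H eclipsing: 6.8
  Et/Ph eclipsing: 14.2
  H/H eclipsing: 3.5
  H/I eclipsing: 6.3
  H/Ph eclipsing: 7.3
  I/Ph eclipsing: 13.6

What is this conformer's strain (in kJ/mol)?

26.6 kJ/mol

This conformer (eclipsed): CHO(0°)/H(0°) eclipsed 6.1; Ph(120°)/Et(120°) eclipsed 14.2; H(240°)/I(240°) eclipsed 6.3 → 26.6 kJ/mol.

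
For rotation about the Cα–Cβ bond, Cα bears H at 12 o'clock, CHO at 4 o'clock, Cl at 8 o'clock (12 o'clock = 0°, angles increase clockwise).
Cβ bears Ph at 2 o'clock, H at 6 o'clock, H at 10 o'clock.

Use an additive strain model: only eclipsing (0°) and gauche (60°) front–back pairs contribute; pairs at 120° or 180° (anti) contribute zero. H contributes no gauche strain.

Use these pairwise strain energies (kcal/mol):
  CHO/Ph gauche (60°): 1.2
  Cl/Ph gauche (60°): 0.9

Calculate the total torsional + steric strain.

1.2 kcal/mol

This conformer (staggered): CHO(120°)/Ph(60°) gauche 1.2 → 1.2 kcal/mol.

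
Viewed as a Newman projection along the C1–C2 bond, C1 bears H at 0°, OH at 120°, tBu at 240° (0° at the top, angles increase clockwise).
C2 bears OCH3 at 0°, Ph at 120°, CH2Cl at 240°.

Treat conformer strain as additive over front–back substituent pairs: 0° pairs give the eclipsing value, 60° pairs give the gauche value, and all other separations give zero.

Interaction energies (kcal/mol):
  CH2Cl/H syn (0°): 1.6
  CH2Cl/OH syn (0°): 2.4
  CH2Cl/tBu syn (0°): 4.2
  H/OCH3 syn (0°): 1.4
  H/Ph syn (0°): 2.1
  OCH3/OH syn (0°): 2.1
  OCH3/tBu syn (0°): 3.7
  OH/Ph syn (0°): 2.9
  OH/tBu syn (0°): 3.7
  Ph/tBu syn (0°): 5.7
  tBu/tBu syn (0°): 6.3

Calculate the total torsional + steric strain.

8.5 kcal/mol

This conformer (eclipsed): H–OCH3 eclipsed, OH–Ph eclipsed, tBu–CH2Cl eclipsed; 1.4 + 2.9 + 4.2 = 8.5 kcal/mol.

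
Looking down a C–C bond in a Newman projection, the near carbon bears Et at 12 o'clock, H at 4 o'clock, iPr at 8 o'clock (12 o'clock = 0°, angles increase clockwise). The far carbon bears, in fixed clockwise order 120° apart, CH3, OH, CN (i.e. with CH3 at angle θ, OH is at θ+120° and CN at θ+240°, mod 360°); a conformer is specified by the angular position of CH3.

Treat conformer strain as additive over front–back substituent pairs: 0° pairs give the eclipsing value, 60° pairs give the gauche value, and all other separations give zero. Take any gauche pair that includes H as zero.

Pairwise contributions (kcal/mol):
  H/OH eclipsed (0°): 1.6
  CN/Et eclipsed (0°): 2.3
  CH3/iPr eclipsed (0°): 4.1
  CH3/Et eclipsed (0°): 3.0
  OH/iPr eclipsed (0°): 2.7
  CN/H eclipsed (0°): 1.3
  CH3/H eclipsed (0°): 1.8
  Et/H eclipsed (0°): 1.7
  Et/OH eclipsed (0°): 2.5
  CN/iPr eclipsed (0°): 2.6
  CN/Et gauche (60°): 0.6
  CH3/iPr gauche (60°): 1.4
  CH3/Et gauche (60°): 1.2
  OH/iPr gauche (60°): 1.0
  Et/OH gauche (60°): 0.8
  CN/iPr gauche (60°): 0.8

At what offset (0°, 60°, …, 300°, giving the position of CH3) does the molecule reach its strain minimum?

CH3 at 0° (eclipsed): Et(0°)/CH3(0°) eclipsed 3.0; H(120°)/OH(120°) eclipsed 1.6; iPr(240°)/CN(240°) eclipsed 2.6 → 7.2 kcal/mol.
CH3 at 60° (staggered): Et(0°)/CH3(60°) gauche 1.2; Et(0°)/CN(300°) gauche 0.6; iPr(240°)/OH(180°) gauche 1.0; iPr(240°)/CN(300°) gauche 0.8 → 3.6 kcal/mol.
CH3 at 120° (eclipsed): Et(0°)/CN(0°) eclipsed 2.3; H(120°)/CH3(120°) eclipsed 1.8; iPr(240°)/OH(240°) eclipsed 2.7 → 6.8 kcal/mol.
CH3 at 180° (staggered): Et(0°)/OH(300°) gauche 0.8; Et(0°)/CN(60°) gauche 0.6; iPr(240°)/CH3(180°) gauche 1.4; iPr(240°)/OH(300°) gauche 1.0 → 3.8 kcal/mol.
CH3 at 240° (eclipsed): Et(0°)/OH(0°) eclipsed 2.5; H(120°)/CN(120°) eclipsed 1.3; iPr(240°)/CH3(240°) eclipsed 4.1 → 7.9 kcal/mol.
CH3 at 300° (staggered): Et(0°)/CH3(300°) gauche 1.2; Et(0°)/OH(60°) gauche 0.8; iPr(240°)/CH3(300°) gauche 1.4; iPr(240°)/CN(180°) gauche 0.8 → 4.2 kcal/mol.
The minimum (3.6 kcal/mol) occurs with CH3 at 60°.

60°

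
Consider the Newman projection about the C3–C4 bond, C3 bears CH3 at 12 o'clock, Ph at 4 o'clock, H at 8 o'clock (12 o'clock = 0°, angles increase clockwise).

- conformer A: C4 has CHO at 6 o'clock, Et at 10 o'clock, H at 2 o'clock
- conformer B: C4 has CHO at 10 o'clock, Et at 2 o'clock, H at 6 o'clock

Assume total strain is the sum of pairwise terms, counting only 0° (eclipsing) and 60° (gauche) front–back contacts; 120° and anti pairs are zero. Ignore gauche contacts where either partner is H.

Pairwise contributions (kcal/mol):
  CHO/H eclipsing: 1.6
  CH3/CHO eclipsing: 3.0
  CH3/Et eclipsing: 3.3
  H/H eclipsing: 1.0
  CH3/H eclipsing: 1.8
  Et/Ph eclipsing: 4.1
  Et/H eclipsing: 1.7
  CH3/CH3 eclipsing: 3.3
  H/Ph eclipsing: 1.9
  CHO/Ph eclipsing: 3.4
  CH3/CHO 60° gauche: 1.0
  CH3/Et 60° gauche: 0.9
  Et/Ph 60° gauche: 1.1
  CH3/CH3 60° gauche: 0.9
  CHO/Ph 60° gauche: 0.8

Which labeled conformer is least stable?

A (staggered): CH3(0°)/Et(300°) gauche 0.9; Ph(120°)/CHO(180°) gauche 0.8 → 1.7 kcal/mol.
B (staggered): CH3(0°)/CHO(300°) gauche 1.0; CH3(0°)/Et(60°) gauche 0.9; Ph(120°)/Et(60°) gauche 1.1 → 3.0 kcal/mol.
B has the highest total (3.0 kcal/mol).

B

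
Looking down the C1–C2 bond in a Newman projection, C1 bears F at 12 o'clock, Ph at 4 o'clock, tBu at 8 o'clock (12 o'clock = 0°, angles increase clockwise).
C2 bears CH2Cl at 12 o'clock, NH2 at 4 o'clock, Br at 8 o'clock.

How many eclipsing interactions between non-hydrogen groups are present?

3

Non-H eclipsing pairs: F(0°)/CH2Cl(0°); Ph(120°)/NH2(120°); tBu(240°)/Br(240°) — 3 interactions.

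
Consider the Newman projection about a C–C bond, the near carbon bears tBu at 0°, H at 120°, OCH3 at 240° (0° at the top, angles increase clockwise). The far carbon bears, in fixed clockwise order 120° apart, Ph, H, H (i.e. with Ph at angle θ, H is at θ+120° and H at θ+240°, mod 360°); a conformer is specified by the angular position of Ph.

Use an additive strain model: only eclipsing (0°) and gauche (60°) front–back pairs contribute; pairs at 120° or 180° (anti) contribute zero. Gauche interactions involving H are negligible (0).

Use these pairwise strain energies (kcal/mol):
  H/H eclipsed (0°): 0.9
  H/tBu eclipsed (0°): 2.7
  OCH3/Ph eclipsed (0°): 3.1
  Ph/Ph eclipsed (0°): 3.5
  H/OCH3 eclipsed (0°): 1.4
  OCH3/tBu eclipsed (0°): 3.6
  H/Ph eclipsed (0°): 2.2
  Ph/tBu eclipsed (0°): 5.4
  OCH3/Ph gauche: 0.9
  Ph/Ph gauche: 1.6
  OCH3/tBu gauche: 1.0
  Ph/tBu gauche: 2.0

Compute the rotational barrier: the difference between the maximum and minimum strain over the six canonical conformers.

6.8 kcal/mol

Ph at 0° (eclipsed): tBu(0°)/Ph(0°) eclipsed 5.4; H(120°)/H(120°) eclipsed 0.9; OCH3(240°)/H(240°) eclipsed 1.4 → 7.7 kcal/mol.
Ph at 60° (staggered): tBu(0°)/Ph(60°) gauche 2.0 → 2.0 kcal/mol.
Ph at 120° (eclipsed): tBu(0°)/H(0°) eclipsed 2.7; H(120°)/Ph(120°) eclipsed 2.2; OCH3(240°)/H(240°) eclipsed 1.4 → 6.3 kcal/mol.
Ph at 180° (staggered): OCH3(240°)/Ph(180°) gauche 0.9 → 0.9 kcal/mol.
Ph at 240° (eclipsed): tBu(0°)/H(0°) eclipsed 2.7; H(120°)/H(120°) eclipsed 0.9; OCH3(240°)/Ph(240°) eclipsed 3.1 → 6.7 kcal/mol.
Ph at 300° (staggered): tBu(0°)/Ph(300°) gauche 2.0; OCH3(240°)/Ph(300°) gauche 0.9 → 2.9 kcal/mol.
Max at 0° (7.7 kcal/mol), min at 180° (0.9 kcal/mol); barrier = 6.8 kcal/mol.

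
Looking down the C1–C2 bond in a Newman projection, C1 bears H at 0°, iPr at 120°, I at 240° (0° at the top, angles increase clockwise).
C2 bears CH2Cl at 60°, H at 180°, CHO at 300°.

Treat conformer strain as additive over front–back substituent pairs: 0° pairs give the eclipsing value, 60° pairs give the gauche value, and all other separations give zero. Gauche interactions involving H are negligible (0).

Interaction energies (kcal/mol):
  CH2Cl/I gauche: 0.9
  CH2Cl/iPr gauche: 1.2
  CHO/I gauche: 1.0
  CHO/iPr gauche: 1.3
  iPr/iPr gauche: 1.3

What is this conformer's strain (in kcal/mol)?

2.2 kcal/mol

This conformer is staggered. iPr at 120° is gauche with CH2Cl at 60° (1.2); I at 240° is gauche with CHO at 300° (1.0). Total 2.2 kcal/mol.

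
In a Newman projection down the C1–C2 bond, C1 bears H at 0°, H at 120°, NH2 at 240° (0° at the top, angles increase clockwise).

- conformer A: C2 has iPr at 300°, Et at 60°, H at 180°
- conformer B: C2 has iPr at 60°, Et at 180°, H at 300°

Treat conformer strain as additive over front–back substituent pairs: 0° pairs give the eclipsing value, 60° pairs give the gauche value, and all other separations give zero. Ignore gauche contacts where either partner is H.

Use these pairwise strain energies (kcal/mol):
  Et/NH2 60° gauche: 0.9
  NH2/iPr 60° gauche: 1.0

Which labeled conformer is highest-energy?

A

A (staggered): NH2(240°)/iPr(300°) gauche 1.0 → 1.0 kcal/mol.
B (staggered): NH2(240°)/Et(180°) gauche 0.9 → 0.9 kcal/mol.
A has the highest total (1.0 kcal/mol).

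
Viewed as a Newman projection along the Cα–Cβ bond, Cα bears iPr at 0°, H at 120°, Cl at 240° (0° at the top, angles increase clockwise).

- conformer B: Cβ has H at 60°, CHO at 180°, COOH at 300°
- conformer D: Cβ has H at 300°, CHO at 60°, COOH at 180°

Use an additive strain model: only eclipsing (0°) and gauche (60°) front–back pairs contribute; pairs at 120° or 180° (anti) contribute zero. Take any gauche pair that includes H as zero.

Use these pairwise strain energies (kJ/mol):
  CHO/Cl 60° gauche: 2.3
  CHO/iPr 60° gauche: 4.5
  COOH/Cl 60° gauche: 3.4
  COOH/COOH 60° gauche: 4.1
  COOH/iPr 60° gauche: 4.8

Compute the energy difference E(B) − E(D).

B (staggered): iPr(0°)/COOH(300°) gauche 4.8; Cl(240°)/CHO(180°) gauche 2.3; Cl(240°)/COOH(300°) gauche 3.4 → 10.5 kJ/mol.
D (staggered): iPr(0°)/CHO(60°) gauche 4.5; Cl(240°)/COOH(180°) gauche 3.4 → 7.9 kJ/mol.
E(B) − E(D) = 10.5 − 7.9 = +2.6 kJ/mol.

+2.6 kJ/mol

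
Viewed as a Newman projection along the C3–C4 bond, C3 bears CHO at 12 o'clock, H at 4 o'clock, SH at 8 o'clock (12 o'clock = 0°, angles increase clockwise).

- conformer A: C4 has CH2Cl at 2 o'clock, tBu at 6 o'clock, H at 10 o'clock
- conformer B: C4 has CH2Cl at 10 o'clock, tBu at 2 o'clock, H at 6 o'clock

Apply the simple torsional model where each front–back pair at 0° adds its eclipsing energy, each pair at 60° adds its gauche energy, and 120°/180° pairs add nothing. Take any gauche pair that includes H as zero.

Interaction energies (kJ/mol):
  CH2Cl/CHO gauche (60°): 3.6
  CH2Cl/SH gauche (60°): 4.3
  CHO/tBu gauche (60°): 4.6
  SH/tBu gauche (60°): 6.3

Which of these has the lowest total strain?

A

A (staggered): CHO(0°)/CH2Cl(60°) gauche 3.6; SH(240°)/tBu(180°) gauche 6.3 → 9.9 kJ/mol.
B (staggered): CHO(0°)/CH2Cl(300°) gauche 3.6; CHO(0°)/tBu(60°) gauche 4.6; SH(240°)/CH2Cl(300°) gauche 4.3 → 12.5 kJ/mol.
A has the lowest total (9.9 kJ/mol).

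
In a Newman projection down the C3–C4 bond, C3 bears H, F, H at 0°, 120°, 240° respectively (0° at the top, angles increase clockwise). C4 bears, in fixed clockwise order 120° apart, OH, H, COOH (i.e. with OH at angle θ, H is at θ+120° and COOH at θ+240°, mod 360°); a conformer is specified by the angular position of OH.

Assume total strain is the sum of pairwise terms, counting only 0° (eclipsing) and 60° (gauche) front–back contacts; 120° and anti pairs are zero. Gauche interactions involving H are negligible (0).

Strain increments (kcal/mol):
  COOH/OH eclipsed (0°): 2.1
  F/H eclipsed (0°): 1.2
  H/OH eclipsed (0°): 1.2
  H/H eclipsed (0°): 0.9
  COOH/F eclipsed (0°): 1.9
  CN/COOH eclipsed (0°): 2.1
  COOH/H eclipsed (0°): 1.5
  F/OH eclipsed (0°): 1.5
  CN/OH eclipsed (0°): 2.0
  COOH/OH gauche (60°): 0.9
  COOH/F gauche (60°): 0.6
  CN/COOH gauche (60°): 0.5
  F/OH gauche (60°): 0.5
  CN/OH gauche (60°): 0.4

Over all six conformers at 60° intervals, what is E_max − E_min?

OH at 0° (eclipsed): H(0°)/OH(0°) eclipsed 1.2; F(120°)/H(120°) eclipsed 1.2; H(240°)/COOH(240°) eclipsed 1.5 → 3.9 kcal/mol.
OH at 60° (staggered): F(120°)/OH(60°) gauche 0.5 → 0.5 kcal/mol.
OH at 120° (eclipsed): H(0°)/COOH(0°) eclipsed 1.5; F(120°)/OH(120°) eclipsed 1.5; H(240°)/H(240°) eclipsed 0.9 → 3.9 kcal/mol.
OH at 180° (staggered): F(120°)/OH(180°) gauche 0.5; F(120°)/COOH(60°) gauche 0.6 → 1.1 kcal/mol.
OH at 240° (eclipsed): H(0°)/H(0°) eclipsed 0.9; F(120°)/COOH(120°) eclipsed 1.9; H(240°)/OH(240°) eclipsed 1.2 → 4.0 kcal/mol.
OH at 300° (staggered): F(120°)/COOH(180°) gauche 0.6 → 0.6 kcal/mol.
Max at 240° (4.0 kcal/mol), min at 60° (0.5 kcal/mol); barrier = 3.5 kcal/mol.

3.5 kcal/mol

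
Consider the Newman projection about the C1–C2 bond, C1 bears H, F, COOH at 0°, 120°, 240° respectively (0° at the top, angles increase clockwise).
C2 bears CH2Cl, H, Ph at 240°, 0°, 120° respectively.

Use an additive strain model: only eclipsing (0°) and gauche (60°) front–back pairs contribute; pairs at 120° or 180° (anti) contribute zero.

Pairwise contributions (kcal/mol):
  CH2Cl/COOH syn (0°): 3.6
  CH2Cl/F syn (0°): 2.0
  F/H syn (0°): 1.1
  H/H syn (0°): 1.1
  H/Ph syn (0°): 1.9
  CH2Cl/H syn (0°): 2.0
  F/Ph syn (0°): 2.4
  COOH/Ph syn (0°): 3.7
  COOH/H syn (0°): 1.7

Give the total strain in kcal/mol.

This conformer (eclipsed): H–H eclipsed, F–Ph eclipsed, COOH–CH2Cl eclipsed; 1.1 + 2.4 + 3.6 = 7.1 kcal/mol.

7.1 kcal/mol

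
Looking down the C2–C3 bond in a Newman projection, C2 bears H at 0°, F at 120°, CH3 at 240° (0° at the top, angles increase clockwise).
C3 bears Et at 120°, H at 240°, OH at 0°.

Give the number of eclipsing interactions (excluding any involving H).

Non-H eclipsing pairs: F(120°)/Et(120°) — 1 interaction.

1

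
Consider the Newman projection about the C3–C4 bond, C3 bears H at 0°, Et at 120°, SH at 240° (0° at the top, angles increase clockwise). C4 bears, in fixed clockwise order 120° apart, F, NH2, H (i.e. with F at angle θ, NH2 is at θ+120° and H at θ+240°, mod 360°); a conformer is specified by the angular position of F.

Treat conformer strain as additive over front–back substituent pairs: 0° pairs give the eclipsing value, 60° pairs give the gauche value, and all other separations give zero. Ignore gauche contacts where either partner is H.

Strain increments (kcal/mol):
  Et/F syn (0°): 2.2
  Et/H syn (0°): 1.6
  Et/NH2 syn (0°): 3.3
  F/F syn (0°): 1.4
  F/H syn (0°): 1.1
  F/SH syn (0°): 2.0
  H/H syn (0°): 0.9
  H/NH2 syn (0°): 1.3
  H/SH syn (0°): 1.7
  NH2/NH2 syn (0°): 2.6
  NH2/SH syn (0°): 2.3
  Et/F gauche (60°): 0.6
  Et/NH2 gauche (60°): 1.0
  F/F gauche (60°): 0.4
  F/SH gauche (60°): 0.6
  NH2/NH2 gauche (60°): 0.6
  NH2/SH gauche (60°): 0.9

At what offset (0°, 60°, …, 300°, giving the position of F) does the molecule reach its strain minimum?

F at 0° is eclipsed. H at 0° is eclipsed with F at 0° (1.1); Et at 120° is eclipsed with NH2 at 120° (3.3); SH at 240° is eclipsed with H at 240° (1.7). Total 6.1 kcal/mol.
F at 60° is staggered. Et at 120° is gauche with F at 60° (0.6); Et at 120° is gauche with NH2 at 180° (1.0); SH at 240° is gauche with NH2 at 180° (0.9). Total 2.5 kcal/mol.
F at 120° is eclipsed. H at 0° is eclipsed with H at 0° (0.9); Et at 120° is eclipsed with F at 120° (2.2); SH at 240° is eclipsed with NH2 at 240° (2.3). Total 5.4 kcal/mol.
F at 180° is staggered. Et at 120° is gauche with F at 180° (0.6); SH at 240° is gauche with F at 180° (0.6); SH at 240° is gauche with NH2 at 300° (0.9). Total 2.1 kcal/mol.
F at 240° is eclipsed. H at 0° is eclipsed with NH2 at 0° (1.3); Et at 120° is eclipsed with H at 120° (1.6); SH at 240° is eclipsed with F at 240° (2.0). Total 4.9 kcal/mol.
F at 300° is staggered. Et at 120° is gauche with NH2 at 60° (1.0); SH at 240° is gauche with F at 300° (0.6). Total 1.6 kcal/mol.
The minimum (1.6 kcal/mol) occurs with F at 300°.

300°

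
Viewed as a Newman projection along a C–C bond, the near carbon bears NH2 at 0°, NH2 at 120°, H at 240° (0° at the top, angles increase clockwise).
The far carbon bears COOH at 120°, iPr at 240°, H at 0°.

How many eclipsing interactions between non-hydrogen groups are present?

Non-H eclipsing pairs: NH2(120°)/COOH(120°) — 1 interaction.

1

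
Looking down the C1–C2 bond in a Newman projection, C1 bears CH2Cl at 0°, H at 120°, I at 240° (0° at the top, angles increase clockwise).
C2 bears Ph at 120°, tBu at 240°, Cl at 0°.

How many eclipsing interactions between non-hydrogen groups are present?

2

Non-H eclipsing pairs: CH2Cl(0°)/Cl(0°); I(240°)/tBu(240°) — 2 interactions.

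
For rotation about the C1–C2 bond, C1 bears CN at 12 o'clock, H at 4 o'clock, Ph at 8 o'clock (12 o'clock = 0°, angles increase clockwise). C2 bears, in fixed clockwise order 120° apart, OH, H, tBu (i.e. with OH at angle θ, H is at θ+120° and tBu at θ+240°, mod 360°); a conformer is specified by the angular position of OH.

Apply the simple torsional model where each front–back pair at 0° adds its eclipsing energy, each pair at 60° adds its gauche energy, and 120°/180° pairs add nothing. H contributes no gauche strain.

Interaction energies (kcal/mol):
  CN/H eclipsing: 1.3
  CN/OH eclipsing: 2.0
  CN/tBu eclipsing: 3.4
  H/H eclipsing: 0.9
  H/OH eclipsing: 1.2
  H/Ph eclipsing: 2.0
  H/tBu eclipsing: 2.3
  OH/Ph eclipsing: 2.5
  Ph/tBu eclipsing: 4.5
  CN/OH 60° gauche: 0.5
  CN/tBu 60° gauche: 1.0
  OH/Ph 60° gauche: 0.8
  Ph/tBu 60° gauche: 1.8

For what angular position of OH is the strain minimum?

OH at 0° is eclipsed. CN at 0° is eclipsed with OH at 0° (2.0); H at 120° is eclipsed with H at 120° (0.9); Ph at 240° is eclipsed with tBu at 240° (4.5). Total 7.4 kcal/mol.
OH at 60° is staggered. CN at 0° is gauche with OH at 60° (0.5); CN at 0° is gauche with tBu at 300° (1.0); Ph at 240° is gauche with tBu at 300° (1.8). Total 3.3 kcal/mol.
OH at 120° is eclipsed. CN at 0° is eclipsed with tBu at 0° (3.4); H at 120° is eclipsed with OH at 120° (1.2); Ph at 240° is eclipsed with H at 240° (2.0). Total 6.6 kcal/mol.
OH at 180° is staggered. CN at 0° is gauche with tBu at 60° (1.0); Ph at 240° is gauche with OH at 180° (0.8). Total 1.8 kcal/mol.
OH at 240° is eclipsed. CN at 0° is eclipsed with H at 0° (1.3); H at 120° is eclipsed with tBu at 120° (2.3); Ph at 240° is eclipsed with OH at 240° (2.5). Total 6.1 kcal/mol.
OH at 300° is staggered. CN at 0° is gauche with OH at 300° (0.5); Ph at 240° is gauche with OH at 300° (0.8); Ph at 240° is gauche with tBu at 180° (1.8). Total 3.1 kcal/mol.
The minimum (1.8 kcal/mol) occurs with OH at 180°.

180°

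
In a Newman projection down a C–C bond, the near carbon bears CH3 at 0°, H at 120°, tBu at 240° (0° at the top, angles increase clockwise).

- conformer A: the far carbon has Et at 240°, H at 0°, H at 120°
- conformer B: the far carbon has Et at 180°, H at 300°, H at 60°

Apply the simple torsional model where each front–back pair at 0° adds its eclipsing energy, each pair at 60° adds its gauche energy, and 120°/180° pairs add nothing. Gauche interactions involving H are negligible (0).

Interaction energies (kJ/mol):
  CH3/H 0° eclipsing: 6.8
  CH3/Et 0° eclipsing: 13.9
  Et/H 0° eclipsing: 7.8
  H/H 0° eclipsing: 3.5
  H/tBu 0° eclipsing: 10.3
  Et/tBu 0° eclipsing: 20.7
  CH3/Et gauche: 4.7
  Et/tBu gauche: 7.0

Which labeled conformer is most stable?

A (eclipsed): CH3(0°)/H(0°) eclipsed 6.8; H(120°)/H(120°) eclipsed 3.5; tBu(240°)/Et(240°) eclipsed 20.7 → 31.0 kJ/mol.
B (staggered): tBu(240°)/Et(180°) gauche 7.0 → 7.0 kJ/mol.
B has the lowest total (7.0 kJ/mol).

B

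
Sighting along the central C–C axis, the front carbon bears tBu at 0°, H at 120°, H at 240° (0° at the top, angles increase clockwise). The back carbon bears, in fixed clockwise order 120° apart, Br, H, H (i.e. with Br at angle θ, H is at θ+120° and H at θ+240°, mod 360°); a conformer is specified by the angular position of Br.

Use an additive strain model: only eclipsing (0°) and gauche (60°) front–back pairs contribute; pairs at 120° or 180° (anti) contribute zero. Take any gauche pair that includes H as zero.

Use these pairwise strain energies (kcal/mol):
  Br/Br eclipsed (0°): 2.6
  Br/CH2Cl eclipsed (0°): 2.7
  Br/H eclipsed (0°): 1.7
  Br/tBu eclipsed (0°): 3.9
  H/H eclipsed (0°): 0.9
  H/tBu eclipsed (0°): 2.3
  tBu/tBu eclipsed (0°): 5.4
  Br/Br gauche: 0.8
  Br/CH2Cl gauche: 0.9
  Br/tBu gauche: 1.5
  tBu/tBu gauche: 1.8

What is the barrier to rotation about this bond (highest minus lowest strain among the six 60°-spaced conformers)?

Br at 0° (eclipsed): tBu(0°)/Br(0°) eclipsed 3.9; H(120°)/H(120°) eclipsed 0.9; H(240°)/H(240°) eclipsed 0.9 → 5.7 kcal/mol.
Br at 60° (staggered): tBu(0°)/Br(60°) gauche 1.5 → 1.5 kcal/mol.
Br at 120° (eclipsed): tBu(0°)/H(0°) eclipsed 2.3; H(120°)/Br(120°) eclipsed 1.7; H(240°)/H(240°) eclipsed 0.9 → 4.9 kcal/mol.
Br at 180° (staggered): no non-H gauche contacts → 0.0 kcal/mol.
Br at 240° (eclipsed): tBu(0°)/H(0°) eclipsed 2.3; H(120°)/H(120°) eclipsed 0.9; H(240°)/Br(240°) eclipsed 1.7 → 4.9 kcal/mol.
Br at 300° (staggered): tBu(0°)/Br(300°) gauche 1.5 → 1.5 kcal/mol.
Max at 0° (5.7 kcal/mol), min at 180° (0.0 kcal/mol); barrier = 5.7 kcal/mol.

5.7 kcal/mol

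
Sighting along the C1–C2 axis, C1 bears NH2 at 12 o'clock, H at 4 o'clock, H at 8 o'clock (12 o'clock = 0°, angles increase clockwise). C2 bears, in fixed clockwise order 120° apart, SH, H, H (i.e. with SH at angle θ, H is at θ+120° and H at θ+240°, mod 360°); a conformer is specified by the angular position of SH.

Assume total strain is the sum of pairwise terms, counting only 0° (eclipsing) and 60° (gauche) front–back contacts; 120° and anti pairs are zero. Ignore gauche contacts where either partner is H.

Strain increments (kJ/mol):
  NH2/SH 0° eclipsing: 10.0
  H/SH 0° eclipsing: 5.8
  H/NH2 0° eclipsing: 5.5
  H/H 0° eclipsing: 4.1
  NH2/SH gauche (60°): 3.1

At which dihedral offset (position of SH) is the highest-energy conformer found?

SH at 0° is eclipsed. NH2 at 0° is eclipsed with SH at 0° (10.0); H at 120° is eclipsed with H at 120° (4.1); H at 240° is eclipsed with H at 240° (4.1). Total 18.2 kJ/mol.
SH at 60° is staggered. NH2 at 0° is gauche with SH at 60° (3.1). Total 3.1 kJ/mol.
SH at 120° is eclipsed. NH2 at 0° is eclipsed with H at 0° (5.5); H at 120° is eclipsed with SH at 120° (5.8); H at 240° is eclipsed with H at 240° (4.1). Total 15.4 kJ/mol.
SH at 180° (staggered): no non-H gauche contacts → 0.0 kJ/mol.
SH at 240° is eclipsed. NH2 at 0° is eclipsed with H at 0° (5.5); H at 120° is eclipsed with H at 120° (4.1); H at 240° is eclipsed with SH at 240° (5.8). Total 15.4 kJ/mol.
SH at 300° is staggered. NH2 at 0° is gauche with SH at 300° (3.1). Total 3.1 kJ/mol.
The maximum (18.2 kJ/mol) occurs with SH at 0°.

0°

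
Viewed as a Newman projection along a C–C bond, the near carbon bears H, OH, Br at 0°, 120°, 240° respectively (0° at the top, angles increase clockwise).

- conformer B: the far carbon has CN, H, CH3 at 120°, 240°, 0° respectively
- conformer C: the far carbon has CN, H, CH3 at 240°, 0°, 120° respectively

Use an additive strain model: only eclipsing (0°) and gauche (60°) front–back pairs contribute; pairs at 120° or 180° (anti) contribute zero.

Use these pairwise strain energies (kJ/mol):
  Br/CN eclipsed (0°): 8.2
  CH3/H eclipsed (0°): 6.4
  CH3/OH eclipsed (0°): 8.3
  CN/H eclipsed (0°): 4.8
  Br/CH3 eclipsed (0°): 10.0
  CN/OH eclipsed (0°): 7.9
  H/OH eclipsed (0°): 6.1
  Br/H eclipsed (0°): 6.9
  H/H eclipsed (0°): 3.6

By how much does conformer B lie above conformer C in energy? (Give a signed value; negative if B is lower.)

B is eclipsed. H at 0° is eclipsed with CH3 at 0° (6.4); OH at 120° is eclipsed with CN at 120° (7.9); Br at 240° is eclipsed with H at 240° (6.9). Total 21.2 kJ/mol.
C is eclipsed. H at 0° is eclipsed with H at 0° (3.6); OH at 120° is eclipsed with CH3 at 120° (8.3); Br at 240° is eclipsed with CN at 240° (8.2). Total 20.1 kJ/mol.
E(B) − E(C) = 21.2 − 20.1 = +1.1 kJ/mol.

+1.1 kJ/mol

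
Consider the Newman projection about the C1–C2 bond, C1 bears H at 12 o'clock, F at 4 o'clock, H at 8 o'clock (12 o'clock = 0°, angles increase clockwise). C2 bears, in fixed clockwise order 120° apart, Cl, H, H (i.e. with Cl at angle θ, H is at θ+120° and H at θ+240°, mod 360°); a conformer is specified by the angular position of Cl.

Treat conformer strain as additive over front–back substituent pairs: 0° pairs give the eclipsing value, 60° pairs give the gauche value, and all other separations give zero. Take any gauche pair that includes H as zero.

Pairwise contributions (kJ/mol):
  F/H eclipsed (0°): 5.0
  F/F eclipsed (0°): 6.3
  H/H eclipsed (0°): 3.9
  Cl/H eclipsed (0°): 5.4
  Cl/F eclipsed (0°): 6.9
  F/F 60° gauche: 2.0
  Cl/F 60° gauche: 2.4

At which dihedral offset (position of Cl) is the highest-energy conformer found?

120°

Cl at 0° (eclipsed): H(0°)/Cl(0°) eclipsed 5.4; F(120°)/H(120°) eclipsed 5.0; H(240°)/H(240°) eclipsed 3.9 → 14.3 kJ/mol.
Cl at 60° (staggered): F(120°)/Cl(60°) gauche 2.4 → 2.4 kJ/mol.
Cl at 120° (eclipsed): H(0°)/H(0°) eclipsed 3.9; F(120°)/Cl(120°) eclipsed 6.9; H(240°)/H(240°) eclipsed 3.9 → 14.7 kJ/mol.
Cl at 180° (staggered): F(120°)/Cl(180°) gauche 2.4 → 2.4 kJ/mol.
Cl at 240° (eclipsed): H(0°)/H(0°) eclipsed 3.9; F(120°)/H(120°) eclipsed 5.0; H(240°)/Cl(240°) eclipsed 5.4 → 14.3 kJ/mol.
Cl at 300° (staggered): no non-H gauche contacts → 0.0 kJ/mol.
The maximum (14.7 kJ/mol) occurs with Cl at 120°.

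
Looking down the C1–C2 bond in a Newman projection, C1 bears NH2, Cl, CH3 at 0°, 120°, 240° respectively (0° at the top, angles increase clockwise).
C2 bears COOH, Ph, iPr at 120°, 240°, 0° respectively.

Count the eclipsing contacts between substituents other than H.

Non-H eclipsing pairs: NH2(0°)/iPr(0°); Cl(120°)/COOH(120°); CH3(240°)/Ph(240°) — 3 interactions.

3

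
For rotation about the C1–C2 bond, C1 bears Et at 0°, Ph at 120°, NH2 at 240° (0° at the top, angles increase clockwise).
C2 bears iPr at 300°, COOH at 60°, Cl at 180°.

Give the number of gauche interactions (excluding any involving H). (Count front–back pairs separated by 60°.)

6

Non-H gauche pairs: Et(0°)/iPr(300°); Et(0°)/COOH(60°); Ph(120°)/COOH(60°); Ph(120°)/Cl(180°); NH2(240°)/iPr(300°); NH2(240°)/Cl(180°) — 6 interactions.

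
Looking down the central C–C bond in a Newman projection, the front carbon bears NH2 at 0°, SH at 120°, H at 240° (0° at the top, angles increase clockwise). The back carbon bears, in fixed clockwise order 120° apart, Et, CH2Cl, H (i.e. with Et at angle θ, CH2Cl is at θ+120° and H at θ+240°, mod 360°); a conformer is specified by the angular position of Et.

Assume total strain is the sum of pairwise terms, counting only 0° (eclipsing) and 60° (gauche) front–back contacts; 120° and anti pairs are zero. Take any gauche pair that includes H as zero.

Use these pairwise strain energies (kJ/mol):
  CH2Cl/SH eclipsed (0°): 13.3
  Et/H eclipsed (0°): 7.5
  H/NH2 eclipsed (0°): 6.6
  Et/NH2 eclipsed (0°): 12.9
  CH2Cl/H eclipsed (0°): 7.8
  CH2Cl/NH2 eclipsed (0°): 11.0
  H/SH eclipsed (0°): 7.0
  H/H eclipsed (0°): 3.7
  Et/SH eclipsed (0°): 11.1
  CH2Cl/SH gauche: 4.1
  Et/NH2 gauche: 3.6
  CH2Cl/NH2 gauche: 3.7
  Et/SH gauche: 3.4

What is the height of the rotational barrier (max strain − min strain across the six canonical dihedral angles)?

22.8 kJ/mol

Et at 0° (eclipsed): NH2–Et eclipsed, SH–CH2Cl eclipsed, H–H eclipsed; 12.9 + 13.3 + 3.7 = 29.9 kJ/mol.
Et at 60° (staggered): NH2–Et gauche, SH–Et gauche, SH–CH2Cl gauche; 3.6 + 3.4 + 4.1 = 11.1 kJ/mol.
Et at 120° (eclipsed): NH2–H eclipsed, SH–Et eclipsed, H–CH2Cl eclipsed; 6.6 + 11.1 + 7.8 = 25.5 kJ/mol.
Et at 180° (staggered): NH2–CH2Cl gauche, SH–Et gauche; 3.7 + 3.4 = 7.1 kJ/mol.
Et at 240° (eclipsed): NH2–CH2Cl eclipsed, SH–H eclipsed, H–Et eclipsed; 11.0 + 7.0 + 7.5 = 25.5 kJ/mol.
Et at 300° (staggered): NH2–Et gauche, NH2–CH2Cl gauche, SH–CH2Cl gauche; 3.6 + 3.7 + 4.1 = 11.4 kJ/mol.
Max at 0° (29.9 kJ/mol), min at 180° (7.1 kJ/mol); barrier = 22.8 kJ/mol.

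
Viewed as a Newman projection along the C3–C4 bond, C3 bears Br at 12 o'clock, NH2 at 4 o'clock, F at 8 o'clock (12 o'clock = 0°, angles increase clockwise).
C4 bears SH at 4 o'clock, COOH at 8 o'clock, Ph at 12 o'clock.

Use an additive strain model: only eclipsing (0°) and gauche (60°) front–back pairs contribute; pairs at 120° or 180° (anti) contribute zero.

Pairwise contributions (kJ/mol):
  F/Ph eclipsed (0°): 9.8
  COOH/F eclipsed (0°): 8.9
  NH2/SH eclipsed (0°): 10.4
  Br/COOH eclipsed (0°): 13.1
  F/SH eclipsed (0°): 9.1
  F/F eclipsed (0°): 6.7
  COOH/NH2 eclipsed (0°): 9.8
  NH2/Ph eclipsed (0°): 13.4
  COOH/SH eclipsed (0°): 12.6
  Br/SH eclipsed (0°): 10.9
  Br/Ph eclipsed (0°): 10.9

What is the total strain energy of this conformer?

This conformer is eclipsed. Br at 0° is eclipsed with Ph at 0° (10.9); NH2 at 120° is eclipsed with SH at 120° (10.4); F at 240° is eclipsed with COOH at 240° (8.9). Total 30.2 kJ/mol.

30.2 kJ/mol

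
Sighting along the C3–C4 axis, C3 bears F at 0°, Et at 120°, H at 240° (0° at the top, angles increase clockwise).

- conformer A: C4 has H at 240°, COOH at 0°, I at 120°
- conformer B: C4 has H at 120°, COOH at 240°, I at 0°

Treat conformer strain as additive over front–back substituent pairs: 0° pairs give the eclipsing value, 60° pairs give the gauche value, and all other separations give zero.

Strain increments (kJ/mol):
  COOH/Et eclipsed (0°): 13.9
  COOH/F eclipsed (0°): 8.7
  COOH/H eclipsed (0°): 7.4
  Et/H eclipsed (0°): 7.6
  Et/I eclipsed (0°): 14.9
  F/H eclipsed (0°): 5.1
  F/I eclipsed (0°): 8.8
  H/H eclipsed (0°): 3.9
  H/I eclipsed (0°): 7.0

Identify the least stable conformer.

A is eclipsed. F at 0° is eclipsed with COOH at 0° (8.7); Et at 120° is eclipsed with I at 120° (14.9); H at 240° is eclipsed with H at 240° (3.9). Total 27.5 kJ/mol.
B is eclipsed. F at 0° is eclipsed with I at 0° (8.8); Et at 120° is eclipsed with H at 120° (7.6); H at 240° is eclipsed with COOH at 240° (7.4). Total 23.8 kJ/mol.
A has the highest total (27.5 kJ/mol).

A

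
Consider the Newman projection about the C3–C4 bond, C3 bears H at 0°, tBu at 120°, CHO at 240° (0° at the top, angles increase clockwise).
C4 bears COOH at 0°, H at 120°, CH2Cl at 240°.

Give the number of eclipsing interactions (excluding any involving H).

1

Non-H eclipsing pairs: CHO(240°)/CH2Cl(240°) — 1 interaction.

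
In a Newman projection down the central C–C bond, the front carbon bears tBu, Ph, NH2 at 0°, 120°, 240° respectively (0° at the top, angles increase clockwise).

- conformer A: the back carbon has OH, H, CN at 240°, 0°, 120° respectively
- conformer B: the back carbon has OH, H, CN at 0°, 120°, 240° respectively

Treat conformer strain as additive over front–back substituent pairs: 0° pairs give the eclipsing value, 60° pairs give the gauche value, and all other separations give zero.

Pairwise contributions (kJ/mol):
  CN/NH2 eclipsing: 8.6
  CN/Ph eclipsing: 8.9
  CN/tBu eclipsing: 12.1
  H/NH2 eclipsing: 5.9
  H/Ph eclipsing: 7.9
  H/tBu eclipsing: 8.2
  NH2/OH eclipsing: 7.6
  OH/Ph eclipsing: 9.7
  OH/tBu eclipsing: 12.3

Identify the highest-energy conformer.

B

A (eclipsed): tBu(0°)/H(0°) eclipsed 8.2; Ph(120°)/CN(120°) eclipsed 8.9; NH2(240°)/OH(240°) eclipsed 7.6 → 24.7 kJ/mol.
B (eclipsed): tBu(0°)/OH(0°) eclipsed 12.3; Ph(120°)/H(120°) eclipsed 7.9; NH2(240°)/CN(240°) eclipsed 8.6 → 28.8 kJ/mol.
B has the highest total (28.8 kJ/mol).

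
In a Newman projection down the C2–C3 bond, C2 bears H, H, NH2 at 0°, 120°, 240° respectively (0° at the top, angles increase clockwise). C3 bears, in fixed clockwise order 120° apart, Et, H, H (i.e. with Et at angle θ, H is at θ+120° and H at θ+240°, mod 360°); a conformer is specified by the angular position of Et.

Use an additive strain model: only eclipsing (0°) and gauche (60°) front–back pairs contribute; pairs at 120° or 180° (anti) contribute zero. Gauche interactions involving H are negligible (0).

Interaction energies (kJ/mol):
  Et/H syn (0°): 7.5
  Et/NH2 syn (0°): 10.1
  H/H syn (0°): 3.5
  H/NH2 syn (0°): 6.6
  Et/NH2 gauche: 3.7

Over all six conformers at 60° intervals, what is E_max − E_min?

17.6 kJ/mol

Et at 0° (eclipsed): H(0°)/Et(0°) eclipsed 7.5; H(120°)/H(120°) eclipsed 3.5; NH2(240°)/H(240°) eclipsed 6.6 → 17.6 kJ/mol.
Et at 60° (staggered): no non-H gauche contacts → 0.0 kJ/mol.
Et at 120° (eclipsed): H(0°)/H(0°) eclipsed 3.5; H(120°)/Et(120°) eclipsed 7.5; NH2(240°)/H(240°) eclipsed 6.6 → 17.6 kJ/mol.
Et at 180° (staggered): NH2(240°)/Et(180°) gauche 3.7 → 3.7 kJ/mol.
Et at 240° (eclipsed): H(0°)/H(0°) eclipsed 3.5; H(120°)/H(120°) eclipsed 3.5; NH2(240°)/Et(240°) eclipsed 10.1 → 17.1 kJ/mol.
Et at 300° (staggered): NH2(240°)/Et(300°) gauche 3.7 → 3.7 kJ/mol.
Max at 0° (17.6 kJ/mol), min at 60° (0.0 kJ/mol); barrier = 17.6 kJ/mol.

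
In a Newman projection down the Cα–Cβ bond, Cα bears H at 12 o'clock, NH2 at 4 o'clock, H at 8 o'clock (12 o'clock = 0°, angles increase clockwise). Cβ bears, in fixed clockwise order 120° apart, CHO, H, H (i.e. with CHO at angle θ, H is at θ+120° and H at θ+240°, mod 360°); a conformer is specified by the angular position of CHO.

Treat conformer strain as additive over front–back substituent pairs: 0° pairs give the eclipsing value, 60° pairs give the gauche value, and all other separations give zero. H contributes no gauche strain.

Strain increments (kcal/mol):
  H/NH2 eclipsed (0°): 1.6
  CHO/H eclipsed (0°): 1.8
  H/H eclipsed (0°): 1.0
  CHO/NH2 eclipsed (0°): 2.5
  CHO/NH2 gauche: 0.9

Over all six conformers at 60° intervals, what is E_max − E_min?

CHO at 0° (eclipsed): H–CHO eclipsed, NH2–H eclipsed, H–H eclipsed; 1.8 + 1.6 + 1.0 = 4.4 kcal/mol.
CHO at 60° (staggered): NH2–CHO gauche; 0.9 = 0.9 kcal/mol.
CHO at 120° (eclipsed): H–H eclipsed, NH2–CHO eclipsed, H–H eclipsed; 1.0 + 2.5 + 1.0 = 4.5 kcal/mol.
CHO at 180° (staggered): NH2–CHO gauche; 0.9 = 0.9 kcal/mol.
CHO at 240° (eclipsed): H–H eclipsed, NH2–H eclipsed, H–CHO eclipsed; 1.0 + 1.6 + 1.8 = 4.4 kcal/mol.
CHO at 300° (staggered): no non-H gauche contacts → 0.0 kcal/mol.
Max at 120° (4.5 kcal/mol), min at 300° (0.0 kcal/mol); barrier = 4.5 kcal/mol.

4.5 kcal/mol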